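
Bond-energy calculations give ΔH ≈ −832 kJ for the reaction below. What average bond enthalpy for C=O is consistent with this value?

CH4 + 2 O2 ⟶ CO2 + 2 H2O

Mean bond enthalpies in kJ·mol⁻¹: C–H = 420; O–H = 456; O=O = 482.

D(C=O) ≈ 826 kJ/mol

Let D be the C=O bond energy.
Σ(broken) = 4×420 + 2×482 = 2644
Σ(formed) = 2×D + 4×456 = 1824 + 2D
ΔH = Σ(broken) − Σ(formed) = (2644) − (1824 + 2D) = +820 − 2D
Setting this equal to −832 kJ gives 2D = 1652, so D = 826 kJ/mol.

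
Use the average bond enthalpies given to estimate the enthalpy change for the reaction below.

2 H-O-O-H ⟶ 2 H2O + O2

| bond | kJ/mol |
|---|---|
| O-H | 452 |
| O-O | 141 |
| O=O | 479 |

ΔH ≈ −197 kJ

Bonds broken (reactants):
  O-H: 4 × 452 = 1808
  O-O: 2 × 141 = 282
  Σ(broken) = 2090 kJ
Bonds formed (products):
  O-H: 4 × 452 = 1808
  O=O: 1 × 479 = 479
  Σ(formed) = 2287 kJ
ΔH = Σ(broken) − Σ(formed) = 2090 − 2287 = −197 kJ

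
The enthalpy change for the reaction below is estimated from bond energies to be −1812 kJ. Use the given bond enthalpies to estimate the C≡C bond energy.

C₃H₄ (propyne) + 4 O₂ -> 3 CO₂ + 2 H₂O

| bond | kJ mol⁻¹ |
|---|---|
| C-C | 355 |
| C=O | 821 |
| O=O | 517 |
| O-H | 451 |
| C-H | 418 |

Let D be the C≡C bond energy.
Σ(broken) = 1×D + 1×355 + 4×418 + 4×517 = 4095 + D
Σ(formed) = 6×821 + 4×451 = 6730
ΔH = Σ(broken) − Σ(formed) = (4095 + D) − (6730) = −2635 + D
Setting this equal to −1812 kJ gives D = 823 kJ/mol.

D(C≡C) ≈ 823 kJ/mol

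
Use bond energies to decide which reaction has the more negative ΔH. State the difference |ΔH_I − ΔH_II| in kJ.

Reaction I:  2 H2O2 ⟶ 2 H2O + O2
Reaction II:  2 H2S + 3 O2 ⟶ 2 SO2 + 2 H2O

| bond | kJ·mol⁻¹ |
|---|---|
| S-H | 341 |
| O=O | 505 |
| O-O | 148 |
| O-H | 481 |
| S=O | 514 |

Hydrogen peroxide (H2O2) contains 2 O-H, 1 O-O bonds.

Reaction II, by 892 kJ

Reaction I:
  Bonds broken (reactants):
    O-H: 4 × 481 = 1924
    O-O: 2 × 148 = 296
    Σ(broken) = 2220 kJ
  Bonds formed (products):
    O-H: 4 × 481 = 1924
    O=O: 1 × 505 = 505
    Σ(formed) = 2429 kJ
  ΔH_I = 2220 − 2429 = −209 kJ
Reaction II:
  Bonds broken (reactants):
    O=O: 3 × 505 = 1515
    S-H: 4 × 341 = 1364
    Σ(broken) = 2879 kJ
  Bonds formed (products):
    O-H: 4 × 481 = 1924
    S=O: 4 × 514 = 2056
    Σ(formed) = 3980 kJ
  ΔH_II = 2879 − 3980 = −1101 kJ
ΔH_I − ΔH_II = +892 kJ, so reaction II has the more negative ΔH; |ΔH_I − ΔH_II| = 892 kJ.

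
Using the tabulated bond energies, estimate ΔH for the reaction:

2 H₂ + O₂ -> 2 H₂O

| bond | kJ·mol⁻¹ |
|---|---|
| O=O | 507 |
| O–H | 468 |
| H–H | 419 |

ΔH ≈ −527 kJ

Bonds broken (reactants):
  H–H: 2 × 419 = 838
  O=O: 1 × 507 = 507
  Σ(broken) = 1345 kJ
Bonds formed (products):
  O–H: 4 × 468 = 1872
  Σ(formed) = 1872 kJ
ΔH = Σ(broken) − Σ(formed) = 1345 − 1872 = −527 kJ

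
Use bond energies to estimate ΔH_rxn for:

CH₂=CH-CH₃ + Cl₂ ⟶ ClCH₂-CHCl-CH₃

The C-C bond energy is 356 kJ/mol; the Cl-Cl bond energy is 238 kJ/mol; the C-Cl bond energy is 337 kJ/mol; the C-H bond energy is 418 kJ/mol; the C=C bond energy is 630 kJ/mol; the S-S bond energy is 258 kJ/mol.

Bonds broken (reactants):
  C-C: 1 × 356 = 356
  C-H: 6 × 418 = 2508
  C=C: 1 × 630 = 630
  Cl-Cl: 1 × 238 = 238
  Σ(broken) = 3732 kJ
Bonds formed (products):
  C-C: 2 × 356 = 712
  C-Cl: 2 × 337 = 674
  C-H: 6 × 418 = 2508
  Σ(formed) = 3894 kJ
ΔH = Σ(broken) − Σ(formed) = 3732 − 3894 = −162 kJ

ΔH ≈ −162 kJ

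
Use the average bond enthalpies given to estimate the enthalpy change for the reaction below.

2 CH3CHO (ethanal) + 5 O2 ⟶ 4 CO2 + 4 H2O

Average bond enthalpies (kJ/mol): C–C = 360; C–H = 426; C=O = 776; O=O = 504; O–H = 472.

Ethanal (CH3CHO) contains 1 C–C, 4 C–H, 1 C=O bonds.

Bonds broken (reactants):
  C–C: 2 × 360 = 720
  C–H: 8 × 426 = 3408
  C=O: 2 × 776 = 1552
  O=O: 5 × 504 = 2520
  Σ(broken) = 8200 kJ
Bonds formed (products):
  C=O: 8 × 776 = 6208
  O–H: 8 × 472 = 3776
  Σ(formed) = 9984 kJ
ΔH = Σ(broken) − Σ(formed) = 8200 − 9984 = −1784 kJ

ΔH ≈ −1784 kJ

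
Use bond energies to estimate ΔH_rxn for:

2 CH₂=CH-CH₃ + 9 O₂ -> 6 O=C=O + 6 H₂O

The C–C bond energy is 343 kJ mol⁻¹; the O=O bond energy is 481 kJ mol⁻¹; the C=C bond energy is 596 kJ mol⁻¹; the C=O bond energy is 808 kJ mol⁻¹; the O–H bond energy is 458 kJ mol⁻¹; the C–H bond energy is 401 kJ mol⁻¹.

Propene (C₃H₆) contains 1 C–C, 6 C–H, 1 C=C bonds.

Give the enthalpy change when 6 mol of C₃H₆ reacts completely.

ΔH = −12519 kJ

Bonds broken (reactants):
  C–C: 2 × 343 = 686
  C–H: 12 × 401 = 4812
  C=C: 2 × 596 = 1192
  O=O: 9 × 481 = 4329
  Σ(broken) = 11019 kJ
Bonds formed (products):
  C=O: 12 × 808 = 9696
  O–H: 12 × 458 = 5496
  Σ(formed) = 15192 kJ
ΔH = Σ(broken) − Σ(formed) = 11019 − 15192 = −4173 kJ
For 3× the reaction as written: 3 × (−4173) = −12519 kJ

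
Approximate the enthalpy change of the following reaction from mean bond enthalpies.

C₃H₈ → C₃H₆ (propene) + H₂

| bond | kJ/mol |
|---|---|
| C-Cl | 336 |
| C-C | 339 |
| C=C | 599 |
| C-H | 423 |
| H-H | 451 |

ΔH ≈ +135 kJ

Bonds broken (reactants):
  C-C: 2 × 339 = 678
  C-H: 8 × 423 = 3384
  Σ(broken) = 4062 kJ
Bonds formed (products):
  C-C: 1 × 339 = 339
  C-H: 6 × 423 = 2538
  C=C: 1 × 599 = 599
  H-H: 1 × 451 = 451
  Σ(formed) = 3927 kJ
ΔH = Σ(broken) − Σ(formed) = 4062 − 3927 = +135 kJ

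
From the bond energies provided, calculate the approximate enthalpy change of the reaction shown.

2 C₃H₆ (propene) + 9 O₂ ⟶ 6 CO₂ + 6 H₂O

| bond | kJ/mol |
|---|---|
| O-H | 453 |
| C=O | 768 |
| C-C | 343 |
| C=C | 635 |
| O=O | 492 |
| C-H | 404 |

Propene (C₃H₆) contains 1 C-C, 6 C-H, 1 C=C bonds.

Bonds broken (reactants):
  C-C: 2 × 343 = 686
  C-H: 12 × 404 = 4848
  C=C: 2 × 635 = 1270
  O=O: 9 × 492 = 4428
  Σ(broken) = 11232 kJ
Bonds formed (products):
  C=O: 12 × 768 = 9216
  O-H: 12 × 453 = 5436
  Σ(formed) = 14652 kJ
ΔH = Σ(broken) − Σ(formed) = 11232 − 14652 = −3420 kJ

ΔH ≈ −3420 kJ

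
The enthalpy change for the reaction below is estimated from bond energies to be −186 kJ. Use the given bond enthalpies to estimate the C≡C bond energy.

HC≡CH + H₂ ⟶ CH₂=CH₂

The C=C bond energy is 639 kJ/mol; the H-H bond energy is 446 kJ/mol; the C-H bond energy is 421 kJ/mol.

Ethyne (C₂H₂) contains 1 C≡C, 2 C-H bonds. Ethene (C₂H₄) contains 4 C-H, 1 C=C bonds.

Let D be the C≡C bond energy.
Σ(broken) = 1×D + 2×421 + 1×446 = 1288 + D
Σ(formed) = 4×421 + 1×639 = 2323
ΔH = Σ(broken) − Σ(formed) = (1288 + D) − (2323) = −1035 + D
Setting this equal to −186 kJ gives D = 849 kJ/mol.

D(C≡C) ≈ 849 kJ/mol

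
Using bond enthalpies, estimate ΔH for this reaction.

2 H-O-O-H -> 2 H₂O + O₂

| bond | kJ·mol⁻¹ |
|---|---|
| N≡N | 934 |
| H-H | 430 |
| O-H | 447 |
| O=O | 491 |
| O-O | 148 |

Bonds broken (reactants):
  O-H: 4 × 447 = 1788
  O-O: 2 × 148 = 296
  Σ(broken) = 2084 kJ
Bonds formed (products):
  O-H: 4 × 447 = 1788
  O=O: 1 × 491 = 491
  Σ(formed) = 2279 kJ
ΔH = Σ(broken) − Σ(formed) = 2084 − 2279 = −195 kJ

ΔH ≈ −195 kJ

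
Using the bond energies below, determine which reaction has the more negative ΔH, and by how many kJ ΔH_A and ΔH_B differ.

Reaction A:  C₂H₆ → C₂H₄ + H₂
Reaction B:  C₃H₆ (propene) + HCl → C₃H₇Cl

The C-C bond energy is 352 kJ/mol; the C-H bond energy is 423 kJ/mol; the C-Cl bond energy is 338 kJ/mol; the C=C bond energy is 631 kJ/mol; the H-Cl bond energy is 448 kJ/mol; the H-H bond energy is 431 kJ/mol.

Reaction A:
  Bonds broken (reactants):
    C-C: 1 × 352 = 352
    C-H: 6 × 423 = 2538
    Σ(broken) = 2890 kJ
  Bonds formed (products):
    C-H: 4 × 423 = 1692
    C=C: 1 × 631 = 631
    H-H: 1 × 431 = 431
    Σ(formed) = 2754 kJ
  ΔH_A = 2890 − 2754 = +136 kJ
Reaction B:
  Bonds broken (reactants):
    C-C: 1 × 352 = 352
    C-H: 6 × 423 = 2538
    C=C: 1 × 631 = 631
    H-Cl: 1 × 448 = 448
    Σ(broken) = 3969 kJ
  Bonds formed (products):
    C-C: 2 × 352 = 704
    C-Cl: 1 × 338 = 338
    C-H: 7 × 423 = 2961
    Σ(formed) = 4003 kJ
  ΔH_B = 3969 − 4003 = −34 kJ
ΔH_A − ΔH_B = +170 kJ, so reaction B has the more negative ΔH; |ΔH_A − ΔH_B| = 170 kJ.

Reaction B, by 170 kJ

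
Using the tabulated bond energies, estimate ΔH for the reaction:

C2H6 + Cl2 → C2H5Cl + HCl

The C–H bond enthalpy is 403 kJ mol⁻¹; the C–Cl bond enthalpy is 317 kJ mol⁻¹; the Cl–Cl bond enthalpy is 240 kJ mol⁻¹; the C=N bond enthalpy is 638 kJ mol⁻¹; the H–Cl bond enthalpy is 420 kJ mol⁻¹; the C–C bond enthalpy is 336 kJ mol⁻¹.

Bonds broken (reactants):
  C–C: 1 × 336 = 336
  C–H: 6 × 403 = 2418
  Cl–Cl: 1 × 240 = 240
  Σ(broken) = 2994 kJ
Bonds formed (products):
  C–C: 1 × 336 = 336
  C–Cl: 1 × 317 = 317
  C–H: 5 × 403 = 2015
  H–Cl: 1 × 420 = 420
  Σ(formed) = 3088 kJ
ΔH = Σ(broken) − Σ(formed) = 2994 − 3088 = −94 kJ

ΔH ≈ −94 kJ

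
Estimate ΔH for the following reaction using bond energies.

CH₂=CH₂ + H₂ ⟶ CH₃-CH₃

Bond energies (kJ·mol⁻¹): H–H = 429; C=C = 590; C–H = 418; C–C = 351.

Bonds broken (reactants):
  C–H: 4 × 418 = 1672
  C=C: 1 × 590 = 590
  H–H: 1 × 429 = 429
  Σ(broken) = 2691 kJ
Bonds formed (products):
  C–C: 1 × 351 = 351
  C–H: 6 × 418 = 2508
  Σ(formed) = 2859 kJ
ΔH = Σ(broken) − Σ(formed) = 2691 − 2859 = −168 kJ

ΔH ≈ −168 kJ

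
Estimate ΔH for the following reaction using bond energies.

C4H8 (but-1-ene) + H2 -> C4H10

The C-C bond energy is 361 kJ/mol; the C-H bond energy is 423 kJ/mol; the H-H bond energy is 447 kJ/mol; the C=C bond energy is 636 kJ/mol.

ΔH ≈ −124 kJ

Bonds broken (reactants):
  C-C: 2 × 361 = 722
  C-H: 8 × 423 = 3384
  C=C: 1 × 636 = 636
  H-H: 1 × 447 = 447
  Σ(broken) = 5189 kJ
Bonds formed (products):
  C-C: 3 × 361 = 1083
  C-H: 10 × 423 = 4230
  Σ(formed) = 5313 kJ
ΔH = Σ(broken) − Σ(formed) = 5189 − 5313 = −124 kJ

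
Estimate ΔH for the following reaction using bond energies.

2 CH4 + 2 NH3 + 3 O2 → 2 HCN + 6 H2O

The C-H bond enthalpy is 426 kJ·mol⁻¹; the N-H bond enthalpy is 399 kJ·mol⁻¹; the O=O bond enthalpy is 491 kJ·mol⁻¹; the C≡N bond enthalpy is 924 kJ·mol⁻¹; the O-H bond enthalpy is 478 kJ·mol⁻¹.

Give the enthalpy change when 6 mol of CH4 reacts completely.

Bonds broken (reactants):
  C-H: 8 × 426 = 3408
  N-H: 6 × 399 = 2394
  O=O: 3 × 491 = 1473
  Σ(broken) = 7275 kJ
Bonds formed (products):
  C≡N: 2 × 924 = 1848
  C-H: 2 × 426 = 852
  O-H: 12 × 478 = 5736
  Σ(formed) = 8436 kJ
ΔH = Σ(broken) − Σ(formed) = 7275 − 8436 = −1161 kJ
For 3× the reaction as written: 3 × (−1161) = −3483 kJ

ΔH = −3483 kJ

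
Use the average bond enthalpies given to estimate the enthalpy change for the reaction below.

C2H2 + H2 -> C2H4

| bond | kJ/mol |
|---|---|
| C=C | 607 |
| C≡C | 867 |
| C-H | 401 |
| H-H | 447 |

Bonds broken (reactants):
  C≡C: 1 × 867 = 867
  C-H: 2 × 401 = 802
  H-H: 1 × 447 = 447
  Σ(broken) = 2116 kJ
Bonds formed (products):
  C-H: 4 × 401 = 1604
  C=C: 1 × 607 = 607
  Σ(formed) = 2211 kJ
ΔH = Σ(broken) − Σ(formed) = 2116 − 2211 = −95 kJ

ΔH ≈ −95 kJ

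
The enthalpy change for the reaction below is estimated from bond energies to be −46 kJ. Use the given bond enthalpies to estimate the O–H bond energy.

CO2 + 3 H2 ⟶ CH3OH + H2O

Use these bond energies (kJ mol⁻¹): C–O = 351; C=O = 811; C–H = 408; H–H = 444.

D(O–H) ≈ 475 kJ/mol

Let D be the O–H bond energy.
Σ(broken) = 2×811 + 3×444 = 2954
Σ(formed) = 3×408 + 1×351 + 3×D = 1575 + 3D
ΔH = Σ(broken) − Σ(formed) = (2954) − (1575 + 3D) = +1379 − 3D
Setting this equal to −46 kJ gives 3D = 1425, so D = 475 kJ/mol.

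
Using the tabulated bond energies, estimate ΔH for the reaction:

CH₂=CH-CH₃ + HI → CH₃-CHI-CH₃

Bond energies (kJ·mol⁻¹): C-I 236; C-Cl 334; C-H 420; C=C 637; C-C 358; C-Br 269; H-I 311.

ΔH ≈ −66 kJ

Bonds broken (reactants):
  C-C: 1 × 358 = 358
  C-H: 6 × 420 = 2520
  C=C: 1 × 637 = 637
  H-I: 1 × 311 = 311
  Σ(broken) = 3826 kJ
Bonds formed (products):
  C-C: 2 × 358 = 716
  C-H: 7 × 420 = 2940
  C-I: 1 × 236 = 236
  Σ(formed) = 3892 kJ
ΔH = Σ(broken) − Σ(formed) = 3826 − 3892 = −66 kJ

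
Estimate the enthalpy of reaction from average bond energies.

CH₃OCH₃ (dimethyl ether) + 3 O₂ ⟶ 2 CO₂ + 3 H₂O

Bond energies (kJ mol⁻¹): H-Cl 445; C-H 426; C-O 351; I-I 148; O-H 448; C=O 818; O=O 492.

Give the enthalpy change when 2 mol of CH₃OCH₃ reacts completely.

ΔH = −2452 kJ

Bonds broken (reactants):
  C-H: 6 × 426 = 2556
  C-O: 2 × 351 = 702
  O=O: 3 × 492 = 1476
  Σ(broken) = 4734 kJ
Bonds formed (products):
  C=O: 4 × 818 = 3272
  O-H: 6 × 448 = 2688
  Σ(formed) = 5960 kJ
ΔH = Σ(broken) − Σ(formed) = 4734 − 5960 = −1226 kJ
For 2× the reaction as written: 2 × (−1226) = −2452 kJ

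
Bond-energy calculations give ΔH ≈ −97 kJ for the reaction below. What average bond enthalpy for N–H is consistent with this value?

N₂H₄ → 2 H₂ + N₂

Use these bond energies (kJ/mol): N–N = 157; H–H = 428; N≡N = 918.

D(N–H) ≈ 380 kJ/mol

Let D be the N–H bond energy.
Σ(broken) = 4×D + 1×157 = 157 + 4D
Σ(formed) = 2×428 + 1×918 = 1774
ΔH = Σ(broken) − Σ(formed) = (157 + 4D) − (1774) = −1617 + 4D
Setting this equal to −97 kJ gives 4D = 1520, so D = 380 kJ/mol.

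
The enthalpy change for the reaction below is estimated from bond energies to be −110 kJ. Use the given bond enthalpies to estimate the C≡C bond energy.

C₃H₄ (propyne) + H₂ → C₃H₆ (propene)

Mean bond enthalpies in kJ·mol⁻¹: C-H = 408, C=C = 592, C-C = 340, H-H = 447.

D(C≡C) ≈ 851 kJ/mol

Let D be the C≡C bond energy.
Σ(broken) = 1×D + 1×340 + 4×408 + 1×447 = 2419 + D
Σ(formed) = 1×340 + 6×408 + 1×592 = 3380
ΔH = Σ(broken) − Σ(formed) = (2419 + D) − (3380) = −961 + D
Setting this equal to −110 kJ gives D = 851 kJ/mol.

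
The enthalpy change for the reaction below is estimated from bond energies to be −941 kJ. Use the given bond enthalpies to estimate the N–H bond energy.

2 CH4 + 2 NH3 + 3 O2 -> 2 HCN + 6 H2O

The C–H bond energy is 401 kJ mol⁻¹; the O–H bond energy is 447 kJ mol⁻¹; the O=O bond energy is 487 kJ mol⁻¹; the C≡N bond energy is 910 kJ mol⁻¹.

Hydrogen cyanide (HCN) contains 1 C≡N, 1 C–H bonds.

Let D be the N–H bond energy.
Σ(broken) = 8×401 + 6×D + 3×487 = 4669 + 6D
Σ(formed) = 2×910 + 2×401 + 12×447 = 7986
ΔH = Σ(broken) − Σ(formed) = (4669 + 6D) − (7986) = −3317 + 6D
Setting this equal to −941 kJ gives 6D = 2376, so D = 396 kJ/mol.

D(N–H) ≈ 396 kJ/mol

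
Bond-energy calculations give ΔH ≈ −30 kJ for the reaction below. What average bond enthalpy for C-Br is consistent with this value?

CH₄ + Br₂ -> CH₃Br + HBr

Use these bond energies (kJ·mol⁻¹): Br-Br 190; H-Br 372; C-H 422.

D(C-Br) ≈ 270 kJ/mol

Let D be the C-Br bond energy.
Σ(broken) = 1×190 + 4×422 = 1878
Σ(formed) = 1×D + 3×422 + 1×372 = 1638 + D
ΔH = Σ(broken) − Σ(formed) = (1878) − (1638 + D) = +240 − D
Setting this equal to −30 kJ gives D = 270 kJ/mol.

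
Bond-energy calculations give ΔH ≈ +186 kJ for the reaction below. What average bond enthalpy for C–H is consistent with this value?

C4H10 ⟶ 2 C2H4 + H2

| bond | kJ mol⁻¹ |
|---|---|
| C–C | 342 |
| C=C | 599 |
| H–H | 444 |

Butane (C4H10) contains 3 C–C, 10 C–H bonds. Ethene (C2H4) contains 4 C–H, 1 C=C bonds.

Let D be the C–H bond energy.
Σ(broken) = 3×342 + 10×D = 1026 + 10D
Σ(formed) = 8×D + 2×599 + 1×444 = 1642 + 8D
ΔH = Σ(broken) − Σ(formed) = (1026 + 10D) − (1642 + 8D) = −616 + 2D
Setting this equal to +186 kJ gives 2D = 802, so D = 401 kJ/mol.

D(C–H) ≈ 401 kJ/mol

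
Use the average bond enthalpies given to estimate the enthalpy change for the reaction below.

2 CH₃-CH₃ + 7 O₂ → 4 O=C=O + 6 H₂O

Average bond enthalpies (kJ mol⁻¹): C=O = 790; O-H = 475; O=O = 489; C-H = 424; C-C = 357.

Bonds broken (reactants):
  C-C: 2 × 357 = 714
  C-H: 12 × 424 = 5088
  O=O: 7 × 489 = 3423
  Σ(broken) = 9225 kJ
Bonds formed (products):
  C=O: 8 × 790 = 6320
  O-H: 12 × 475 = 5700
  Σ(formed) = 12020 kJ
ΔH = Σ(broken) − Σ(formed) = 9225 − 12020 = −2795 kJ

ΔH ≈ −2795 kJ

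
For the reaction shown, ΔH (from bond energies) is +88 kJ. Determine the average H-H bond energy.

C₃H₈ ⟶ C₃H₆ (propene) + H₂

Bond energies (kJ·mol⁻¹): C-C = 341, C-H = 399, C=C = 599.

D(H-H) ≈ 452 kJ/mol

Let D be the H-H bond energy.
Σ(broken) = 2×341 + 8×399 = 3874
Σ(formed) = 1×341 + 6×399 + 1×599 + 1×D = 3334 + D
ΔH = Σ(broken) − Σ(formed) = (3874) − (3334 + D) = +540 − D
Setting this equal to +88 kJ gives D = 452 kJ/mol.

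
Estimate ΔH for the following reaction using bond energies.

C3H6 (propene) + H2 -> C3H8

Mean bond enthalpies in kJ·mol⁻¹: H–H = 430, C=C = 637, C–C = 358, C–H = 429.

ΔH ≈ −149 kJ

Bonds broken (reactants):
  C–C: 1 × 358 = 358
  C–H: 6 × 429 = 2574
  C=C: 1 × 637 = 637
  H–H: 1 × 430 = 430
  Σ(broken) = 3999 kJ
Bonds formed (products):
  C–C: 2 × 358 = 716
  C–H: 8 × 429 = 3432
  Σ(formed) = 4148 kJ
ΔH = Σ(broken) − Σ(formed) = 3999 − 4148 = −149 kJ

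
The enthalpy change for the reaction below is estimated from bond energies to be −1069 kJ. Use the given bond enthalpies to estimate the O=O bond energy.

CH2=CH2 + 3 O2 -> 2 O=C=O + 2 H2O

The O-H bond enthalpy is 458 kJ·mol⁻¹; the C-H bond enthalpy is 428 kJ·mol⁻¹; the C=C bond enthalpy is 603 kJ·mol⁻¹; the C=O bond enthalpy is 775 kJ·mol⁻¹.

D(O=O) ≈ 516 kJ/mol

Let D be the O=O bond energy.
Σ(broken) = 4×428 + 1×603 + 3×D = 2315 + 3D
Σ(formed) = 4×775 + 4×458 = 4932
ΔH = Σ(broken) − Σ(formed) = (2315 + 3D) − (4932) = −2617 + 3D
Setting this equal to −1069 kJ gives 3D = 1548, so D = 516 kJ/mol.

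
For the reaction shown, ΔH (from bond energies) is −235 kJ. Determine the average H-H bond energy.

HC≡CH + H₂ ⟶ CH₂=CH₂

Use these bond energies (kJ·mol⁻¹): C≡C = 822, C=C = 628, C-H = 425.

Let D be the H-H bond energy.
Σ(broken) = 1×822 + 2×425 + 1×D = 1672 + D
Σ(formed) = 4×425 + 1×628 = 2328
ΔH = Σ(broken) − Σ(formed) = (1672 + D) − (2328) = −656 + D
Setting this equal to −235 kJ gives D = 421 kJ/mol.

D(H-H) ≈ 421 kJ/mol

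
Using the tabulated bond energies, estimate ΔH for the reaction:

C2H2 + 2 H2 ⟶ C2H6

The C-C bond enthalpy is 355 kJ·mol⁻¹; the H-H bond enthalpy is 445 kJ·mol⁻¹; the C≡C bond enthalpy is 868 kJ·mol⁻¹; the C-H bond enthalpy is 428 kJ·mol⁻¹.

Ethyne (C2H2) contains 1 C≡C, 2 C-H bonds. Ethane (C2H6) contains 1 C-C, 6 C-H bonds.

ΔH ≈ −309 kJ

Bonds broken (reactants):
  C≡C: 1 × 868 = 868
  C-H: 2 × 428 = 856
  H-H: 2 × 445 = 890
  Σ(broken) = 2614 kJ
Bonds formed (products):
  C-C: 1 × 355 = 355
  C-H: 6 × 428 = 2568
  Σ(formed) = 2923 kJ
ΔH = Σ(broken) − Σ(formed) = 2614 − 2923 = −309 kJ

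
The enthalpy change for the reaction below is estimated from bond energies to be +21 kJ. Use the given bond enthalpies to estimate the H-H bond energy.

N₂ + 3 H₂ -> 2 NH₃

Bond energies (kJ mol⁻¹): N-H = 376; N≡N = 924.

Let D be the H-H bond energy.
Σ(broken) = 3×D + 1×924 = 924 + 3D
Σ(formed) = 6×376 = 2256
ΔH = Σ(broken) − Σ(formed) = (924 + 3D) − (2256) = −1332 + 3D
Setting this equal to +21 kJ gives 3D = 1353, so D = 451 kJ/mol.

D(H-H) ≈ 451 kJ/mol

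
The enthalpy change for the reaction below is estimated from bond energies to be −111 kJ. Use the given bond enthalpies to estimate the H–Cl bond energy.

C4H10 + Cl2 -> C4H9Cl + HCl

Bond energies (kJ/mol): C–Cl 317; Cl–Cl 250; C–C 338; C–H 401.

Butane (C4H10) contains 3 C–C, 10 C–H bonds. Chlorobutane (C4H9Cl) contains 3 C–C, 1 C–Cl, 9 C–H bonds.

Let D be the H–Cl bond energy.
Σ(broken) = 3×338 + 10×401 + 1×250 = 5274
Σ(formed) = 3×338 + 1×317 + 9×401 + 1×D = 4940 + D
ΔH = Σ(broken) − Σ(formed) = (5274) − (4940 + D) = +334 − D
Setting this equal to −111 kJ gives D = 445 kJ/mol.

D(H–Cl) ≈ 445 kJ/mol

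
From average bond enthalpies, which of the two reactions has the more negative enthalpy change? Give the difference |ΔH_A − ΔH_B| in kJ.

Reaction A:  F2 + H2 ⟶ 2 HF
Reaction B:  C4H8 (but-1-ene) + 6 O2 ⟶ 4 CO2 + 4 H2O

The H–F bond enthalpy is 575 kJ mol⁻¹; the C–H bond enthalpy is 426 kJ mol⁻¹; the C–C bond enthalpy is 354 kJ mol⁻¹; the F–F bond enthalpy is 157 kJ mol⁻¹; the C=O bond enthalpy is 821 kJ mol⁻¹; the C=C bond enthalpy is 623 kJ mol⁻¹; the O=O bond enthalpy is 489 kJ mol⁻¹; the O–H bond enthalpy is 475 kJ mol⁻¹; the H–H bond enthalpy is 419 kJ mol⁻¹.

Reaction B, by 2121 kJ

Reaction A:
  Bonds broken (reactants):
    F–F: 1 × 157 = 157
    H–H: 1 × 419 = 419
    Σ(broken) = 576 kJ
  Bonds formed (products):
    H–F: 2 × 575 = 1150
    Σ(formed) = 1150 kJ
  ΔH_A = 576 − 1150 = −574 kJ
Reaction B:
  Bonds broken (reactants):
    C–C: 2 × 354 = 708
    C–H: 8 × 426 = 3408
    C=C: 1 × 623 = 623
    O=O: 6 × 489 = 2934
    Σ(broken) = 7673 kJ
  Bonds formed (products):
    C=O: 8 × 821 = 6568
    O–H: 8 × 475 = 3800
    Σ(formed) = 10368 kJ
  ΔH_B = 7673 − 10368 = −2695 kJ
ΔH_A − ΔH_B = +2121 kJ, so reaction B has the more negative ΔH; |ΔH_A − ΔH_B| = 2121 kJ.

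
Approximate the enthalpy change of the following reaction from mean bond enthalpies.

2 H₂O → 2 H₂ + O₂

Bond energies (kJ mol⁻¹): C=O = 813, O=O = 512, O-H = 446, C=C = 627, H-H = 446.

Bonds broken (reactants):
  O-H: 4 × 446 = 1784
  Σ(broken) = 1784 kJ
Bonds formed (products):
  H-H: 2 × 446 = 892
  O=O: 1 × 512 = 512
  Σ(formed) = 1404 kJ
ΔH = Σ(broken) − Σ(formed) = 1784 − 1404 = +380 kJ

ΔH ≈ +380 kJ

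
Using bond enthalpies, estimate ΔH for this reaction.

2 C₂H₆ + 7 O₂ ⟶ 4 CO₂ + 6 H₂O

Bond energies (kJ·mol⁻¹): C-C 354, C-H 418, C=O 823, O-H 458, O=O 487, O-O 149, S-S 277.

ΔH ≈ −2947 kJ

Bonds broken (reactants):
  C-C: 2 × 354 = 708
  C-H: 12 × 418 = 5016
  O=O: 7 × 487 = 3409
  Σ(broken) = 9133 kJ
Bonds formed (products):
  C=O: 8 × 823 = 6584
  O-H: 12 × 458 = 5496
  Σ(formed) = 12080 kJ
ΔH = Σ(broken) − Σ(formed) = 9133 − 12080 = −2947 kJ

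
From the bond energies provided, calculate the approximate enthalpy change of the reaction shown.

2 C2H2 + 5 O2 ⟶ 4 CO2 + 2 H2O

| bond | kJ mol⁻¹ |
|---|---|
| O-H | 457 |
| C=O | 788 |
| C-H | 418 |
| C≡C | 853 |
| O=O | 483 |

Bonds broken (reactants):
  C≡C: 2 × 853 = 1706
  C-H: 4 × 418 = 1672
  O=O: 5 × 483 = 2415
  Σ(broken) = 5793 kJ
Bonds formed (products):
  C=O: 8 × 788 = 6304
  O-H: 4 × 457 = 1828
  Σ(formed) = 8132 kJ
ΔH = Σ(broken) − Σ(formed) = 5793 − 8132 = −2339 kJ

ΔH ≈ −2339 kJ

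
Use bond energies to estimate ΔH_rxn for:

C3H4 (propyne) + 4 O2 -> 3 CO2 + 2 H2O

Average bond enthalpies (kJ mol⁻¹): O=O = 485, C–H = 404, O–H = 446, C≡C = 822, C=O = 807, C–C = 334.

Bonds broken (reactants):
  C≡C: 1 × 822 = 822
  C–C: 1 × 334 = 334
  C–H: 4 × 404 = 1616
  O=O: 4 × 485 = 1940
  Σ(broken) = 4712 kJ
Bonds formed (products):
  C=O: 6 × 807 = 4842
  O–H: 4 × 446 = 1784
  Σ(formed) = 6626 kJ
ΔH = Σ(broken) − Σ(formed) = 4712 − 6626 = −1914 kJ

ΔH ≈ −1914 kJ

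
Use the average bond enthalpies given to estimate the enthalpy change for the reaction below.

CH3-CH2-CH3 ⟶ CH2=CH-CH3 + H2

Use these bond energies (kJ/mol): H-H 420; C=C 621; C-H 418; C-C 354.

ΔH ≈ +149 kJ

Bonds broken (reactants):
  C-C: 2 × 354 = 708
  C-H: 8 × 418 = 3344
  Σ(broken) = 4052 kJ
Bonds formed (products):
  C-C: 1 × 354 = 354
  C-H: 6 × 418 = 2508
  C=C: 1 × 621 = 621
  H-H: 1 × 420 = 420
  Σ(formed) = 3903 kJ
ΔH = Σ(broken) − Σ(formed) = 4052 − 3903 = +149 kJ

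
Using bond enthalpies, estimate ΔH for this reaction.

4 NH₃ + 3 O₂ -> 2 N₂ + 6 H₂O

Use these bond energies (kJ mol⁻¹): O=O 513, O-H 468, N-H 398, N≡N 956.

ΔH ≈ −1213 kJ

Bonds broken (reactants):
  N-H: 12 × 398 = 4776
  O=O: 3 × 513 = 1539
  Σ(broken) = 6315 kJ
Bonds formed (products):
  N≡N: 2 × 956 = 1912
  O-H: 12 × 468 = 5616
  Σ(formed) = 7528 kJ
ΔH = Σ(broken) − Σ(formed) = 6315 − 7528 = −1213 kJ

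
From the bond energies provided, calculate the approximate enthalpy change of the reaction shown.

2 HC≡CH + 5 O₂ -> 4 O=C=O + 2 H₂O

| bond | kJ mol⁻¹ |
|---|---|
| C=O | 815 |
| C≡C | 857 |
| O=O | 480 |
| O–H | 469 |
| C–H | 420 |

Bonds broken (reactants):
  C≡C: 2 × 857 = 1714
  C–H: 4 × 420 = 1680
  O=O: 5 × 480 = 2400
  Σ(broken) = 5794 kJ
Bonds formed (products):
  C=O: 8 × 815 = 6520
  O–H: 4 × 469 = 1876
  Σ(formed) = 8396 kJ
ΔH = Σ(broken) − Σ(formed) = 5794 − 8396 = −2602 kJ

ΔH ≈ −2602 kJ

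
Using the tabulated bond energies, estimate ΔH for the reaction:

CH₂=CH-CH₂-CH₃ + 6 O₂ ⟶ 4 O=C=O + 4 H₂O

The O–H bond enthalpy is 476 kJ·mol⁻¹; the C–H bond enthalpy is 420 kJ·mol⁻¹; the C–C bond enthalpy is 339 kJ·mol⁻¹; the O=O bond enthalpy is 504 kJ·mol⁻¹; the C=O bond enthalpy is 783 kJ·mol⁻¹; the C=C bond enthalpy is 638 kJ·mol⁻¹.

ΔH ≈ −2372 kJ

Bonds broken (reactants):
  C–C: 2 × 339 = 678
  C–H: 8 × 420 = 3360
  C=C: 1 × 638 = 638
  O=O: 6 × 504 = 3024
  Σ(broken) = 7700 kJ
Bonds formed (products):
  C=O: 8 × 783 = 6264
  O–H: 8 × 476 = 3808
  Σ(formed) = 10072 kJ
ΔH = Σ(broken) − Σ(formed) = 7700 − 10072 = −2372 kJ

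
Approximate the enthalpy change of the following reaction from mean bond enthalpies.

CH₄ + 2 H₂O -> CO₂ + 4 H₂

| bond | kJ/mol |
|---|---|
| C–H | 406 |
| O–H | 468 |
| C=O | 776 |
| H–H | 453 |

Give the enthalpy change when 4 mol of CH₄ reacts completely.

Bonds broken (reactants):
  C–H: 4 × 406 = 1624
  O–H: 4 × 468 = 1872
  Σ(broken) = 3496 kJ
Bonds formed (products):
  C=O: 2 × 776 = 1552
  H–H: 4 × 453 = 1812
  Σ(formed) = 3364 kJ
ΔH = Σ(broken) − Σ(formed) = 3496 − 3364 = +132 kJ
For 4× the reaction as written: 4 × (+132) = +528 kJ

ΔH = +528 kJ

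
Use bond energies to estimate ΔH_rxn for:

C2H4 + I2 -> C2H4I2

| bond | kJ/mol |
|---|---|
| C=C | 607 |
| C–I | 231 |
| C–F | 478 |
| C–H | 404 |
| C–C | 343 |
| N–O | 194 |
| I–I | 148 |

ΔH ≈ −50 kJ

Bonds broken (reactants):
  C–H: 4 × 404 = 1616
  C=C: 1 × 607 = 607
  I–I: 1 × 148 = 148
  Σ(broken) = 2371 kJ
Bonds formed (products):
  C–C: 1 × 343 = 343
  C–H: 4 × 404 = 1616
  C–I: 2 × 231 = 462
  Σ(formed) = 2421 kJ
ΔH = Σ(broken) − Σ(formed) = 2371 − 2421 = −50 kJ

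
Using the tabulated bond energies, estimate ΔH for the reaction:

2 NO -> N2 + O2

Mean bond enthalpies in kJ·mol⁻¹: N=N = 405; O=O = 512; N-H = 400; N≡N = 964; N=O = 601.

Bonds broken (reactants):
  N=O: 2 × 601 = 1202
  Σ(broken) = 1202 kJ
Bonds formed (products):
  N≡N: 1 × 964 = 964
  O=O: 1 × 512 = 512
  Σ(formed) = 1476 kJ
ΔH = Σ(broken) − Σ(formed) = 1202 − 1476 = −274 kJ

ΔH ≈ −274 kJ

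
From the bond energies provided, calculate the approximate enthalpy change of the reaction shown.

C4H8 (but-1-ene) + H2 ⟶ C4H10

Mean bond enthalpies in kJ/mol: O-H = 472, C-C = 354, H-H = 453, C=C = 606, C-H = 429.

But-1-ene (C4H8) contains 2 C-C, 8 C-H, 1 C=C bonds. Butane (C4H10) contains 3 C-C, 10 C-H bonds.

Bonds broken (reactants):
  C-C: 2 × 354 = 708
  C-H: 8 × 429 = 3432
  C=C: 1 × 606 = 606
  H-H: 1 × 453 = 453
  Σ(broken) = 5199 kJ
Bonds formed (products):
  C-C: 3 × 354 = 1062
  C-H: 10 × 429 = 4290
  Σ(formed) = 5352 kJ
ΔH = Σ(broken) − Σ(formed) = 5199 − 5352 = −153 kJ

ΔH ≈ −153 kJ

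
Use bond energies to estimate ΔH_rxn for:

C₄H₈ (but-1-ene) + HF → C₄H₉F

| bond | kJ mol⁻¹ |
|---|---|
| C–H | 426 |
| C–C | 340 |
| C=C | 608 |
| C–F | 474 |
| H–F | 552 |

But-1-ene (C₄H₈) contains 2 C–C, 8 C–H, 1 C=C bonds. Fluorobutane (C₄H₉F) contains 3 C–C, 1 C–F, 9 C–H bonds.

ΔH ≈ −80 kJ

Bonds broken (reactants):
  C–C: 2 × 340 = 680
  C–H: 8 × 426 = 3408
  C=C: 1 × 608 = 608
  H–F: 1 × 552 = 552
  Σ(broken) = 5248 kJ
Bonds formed (products):
  C–C: 3 × 340 = 1020
  C–F: 1 × 474 = 474
  C–H: 9 × 426 = 3834
  Σ(formed) = 5328 kJ
ΔH = Σ(broken) − Σ(formed) = 5248 − 5328 = −80 kJ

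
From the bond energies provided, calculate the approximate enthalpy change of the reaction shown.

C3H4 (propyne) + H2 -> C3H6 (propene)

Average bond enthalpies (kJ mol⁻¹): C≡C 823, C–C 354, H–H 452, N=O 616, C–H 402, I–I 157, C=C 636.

Bonds broken (reactants):
  C≡C: 1 × 823 = 823
  C–C: 1 × 354 = 354
  C–H: 4 × 402 = 1608
  H–H: 1 × 452 = 452
  Σ(broken) = 3237 kJ
Bonds formed (products):
  C–C: 1 × 354 = 354
  C–H: 6 × 402 = 2412
  C=C: 1 × 636 = 636
  Σ(formed) = 3402 kJ
ΔH = Σ(broken) − Σ(formed) = 3237 − 3402 = −165 kJ

ΔH ≈ −165 kJ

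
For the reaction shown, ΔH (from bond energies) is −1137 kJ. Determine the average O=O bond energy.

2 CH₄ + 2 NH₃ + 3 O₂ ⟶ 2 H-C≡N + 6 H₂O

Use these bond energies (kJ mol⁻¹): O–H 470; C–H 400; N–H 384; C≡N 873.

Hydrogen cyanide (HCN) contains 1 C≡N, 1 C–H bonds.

D(O=O) ≈ 515 kJ/mol

Let D be the O=O bond energy.
Σ(broken) = 8×400 + 6×384 + 3×D = 5504 + 3D
Σ(formed) = 2×873 + 2×400 + 12×470 = 8186
ΔH = Σ(broken) − Σ(formed) = (5504 + 3D) − (8186) = −2682 + 3D
Setting this equal to −1137 kJ gives 3D = 1545, so D = 515 kJ/mol.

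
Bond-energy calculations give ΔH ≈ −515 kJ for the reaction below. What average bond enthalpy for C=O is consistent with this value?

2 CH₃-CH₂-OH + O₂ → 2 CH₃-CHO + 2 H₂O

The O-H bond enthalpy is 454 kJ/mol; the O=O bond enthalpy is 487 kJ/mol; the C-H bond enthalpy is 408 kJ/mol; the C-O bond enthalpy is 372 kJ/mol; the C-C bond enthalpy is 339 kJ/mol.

D(C=O) ≈ 827 kJ/mol

Let D be the C=O bond energy.
Σ(broken) = 2×339 + 10×408 + 2×372 + 2×454 + 1×487 = 6897
Σ(formed) = 2×339 + 8×408 + 2×D + 4×454 = 5758 + 2D
ΔH = Σ(broken) − Σ(formed) = (6897) − (5758 + 2D) = +1139 − 2D
Setting this equal to −515 kJ gives 2D = 1654, so D = 827 kJ/mol.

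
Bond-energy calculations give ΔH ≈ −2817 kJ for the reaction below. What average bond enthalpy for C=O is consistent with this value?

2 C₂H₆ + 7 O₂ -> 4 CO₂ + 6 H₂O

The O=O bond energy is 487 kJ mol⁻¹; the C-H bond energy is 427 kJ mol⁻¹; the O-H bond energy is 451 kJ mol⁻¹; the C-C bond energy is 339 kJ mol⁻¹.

D(C=O) ≈ 827 kJ/mol

Let D be the C=O bond energy.
Σ(broken) = 2×339 + 12×427 + 7×487 = 9211
Σ(formed) = 8×D + 12×451 = 5412 + 8D
ΔH = Σ(broken) − Σ(formed) = (9211) − (5412 + 8D) = +3799 − 8D
Setting this equal to −2817 kJ gives 8D = 6616, so D = 827 kJ/mol.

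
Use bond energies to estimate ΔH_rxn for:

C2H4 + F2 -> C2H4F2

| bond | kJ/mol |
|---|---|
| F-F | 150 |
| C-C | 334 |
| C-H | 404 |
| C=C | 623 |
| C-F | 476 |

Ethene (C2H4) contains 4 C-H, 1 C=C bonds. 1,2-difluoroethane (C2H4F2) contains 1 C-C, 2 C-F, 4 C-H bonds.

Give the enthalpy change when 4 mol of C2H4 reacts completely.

ΔH = −2052 kJ

Bonds broken (reactants):
  C-H: 4 × 404 = 1616
  C=C: 1 × 623 = 623
  F-F: 1 × 150 = 150
  Σ(broken) = 2389 kJ
Bonds formed (products):
  C-C: 1 × 334 = 334
  C-F: 2 × 476 = 952
  C-H: 4 × 404 = 1616
  Σ(formed) = 2902 kJ
ΔH = Σ(broken) − Σ(formed) = 2389 − 2902 = −513 kJ
For 4× the reaction as written: 4 × (−513) = −2052 kJ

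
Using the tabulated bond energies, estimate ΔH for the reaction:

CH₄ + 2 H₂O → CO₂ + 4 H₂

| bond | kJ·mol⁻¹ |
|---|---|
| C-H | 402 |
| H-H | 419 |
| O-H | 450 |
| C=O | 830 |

Bonds broken (reactants):
  C-H: 4 × 402 = 1608
  O-H: 4 × 450 = 1800
  Σ(broken) = 3408 kJ
Bonds formed (products):
  C=O: 2 × 830 = 1660
  H-H: 4 × 419 = 1676
  Σ(formed) = 3336 kJ
ΔH = Σ(broken) − Σ(formed) = 3408 − 3336 = +72 kJ

ΔH ≈ +72 kJ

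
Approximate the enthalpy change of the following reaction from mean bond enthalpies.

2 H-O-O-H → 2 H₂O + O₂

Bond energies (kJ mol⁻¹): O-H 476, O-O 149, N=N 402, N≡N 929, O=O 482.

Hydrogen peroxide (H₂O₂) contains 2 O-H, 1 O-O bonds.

ΔH ≈ −184 kJ

Bonds broken (reactants):
  O-H: 4 × 476 = 1904
  O-O: 2 × 149 = 298
  Σ(broken) = 2202 kJ
Bonds formed (products):
  O-H: 4 × 476 = 1904
  O=O: 1 × 482 = 482
  Σ(formed) = 2386 kJ
ΔH = Σ(broken) − Σ(formed) = 2202 − 2386 = −184 kJ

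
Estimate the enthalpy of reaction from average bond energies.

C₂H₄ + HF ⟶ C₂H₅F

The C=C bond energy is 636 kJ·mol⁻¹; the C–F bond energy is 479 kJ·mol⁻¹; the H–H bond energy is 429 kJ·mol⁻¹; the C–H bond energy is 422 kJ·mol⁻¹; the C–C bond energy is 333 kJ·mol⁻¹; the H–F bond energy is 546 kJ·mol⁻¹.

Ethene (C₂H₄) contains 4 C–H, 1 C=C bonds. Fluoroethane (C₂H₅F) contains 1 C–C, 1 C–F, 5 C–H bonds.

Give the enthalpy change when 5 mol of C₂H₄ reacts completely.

Bonds broken (reactants):
  C–H: 4 × 422 = 1688
  C=C: 1 × 636 = 636
  H–F: 1 × 546 = 546
  Σ(broken) = 2870 kJ
Bonds formed (products):
  C–C: 1 × 333 = 333
  C–F: 1 × 479 = 479
  C–H: 5 × 422 = 2110
  Σ(formed) = 2922 kJ
ΔH = Σ(broken) − Σ(formed) = 2870 − 2922 = −52 kJ
For 5× the reaction as written: 5 × (−52) = −260 kJ

ΔH = −260 kJ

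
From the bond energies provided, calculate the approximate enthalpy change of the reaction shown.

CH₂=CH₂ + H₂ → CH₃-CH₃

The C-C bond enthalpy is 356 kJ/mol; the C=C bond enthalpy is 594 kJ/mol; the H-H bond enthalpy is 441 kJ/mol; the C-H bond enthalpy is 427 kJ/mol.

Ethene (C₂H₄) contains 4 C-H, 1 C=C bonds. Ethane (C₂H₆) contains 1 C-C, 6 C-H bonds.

ΔH ≈ −175 kJ

Bonds broken (reactants):
  C-H: 4 × 427 = 1708
  C=C: 1 × 594 = 594
  H-H: 1 × 441 = 441
  Σ(broken) = 2743 kJ
Bonds formed (products):
  C-C: 1 × 356 = 356
  C-H: 6 × 427 = 2562
  Σ(formed) = 2918 kJ
ΔH = Σ(broken) − Σ(formed) = 2743 − 2918 = −175 kJ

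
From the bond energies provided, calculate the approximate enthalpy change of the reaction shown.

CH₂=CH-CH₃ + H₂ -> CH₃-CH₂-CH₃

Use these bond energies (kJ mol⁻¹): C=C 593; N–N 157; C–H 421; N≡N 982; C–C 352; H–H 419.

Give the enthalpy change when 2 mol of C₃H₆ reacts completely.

ΔH = −364 kJ

Bonds broken (reactants):
  C–C: 1 × 352 = 352
  C–H: 6 × 421 = 2526
  C=C: 1 × 593 = 593
  H–H: 1 × 419 = 419
  Σ(broken) = 3890 kJ
Bonds formed (products):
  C–C: 2 × 352 = 704
  C–H: 8 × 421 = 3368
  Σ(formed) = 4072 kJ
ΔH = Σ(broken) − Σ(formed) = 3890 − 4072 = −182 kJ
For 2× the reaction as written: 2 × (−182) = −364 kJ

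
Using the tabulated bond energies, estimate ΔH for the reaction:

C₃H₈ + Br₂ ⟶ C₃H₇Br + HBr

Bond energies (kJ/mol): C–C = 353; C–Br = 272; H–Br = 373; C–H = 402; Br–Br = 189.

Bonds broken (reactants):
  Br–Br: 1 × 189 = 189
  C–C: 2 × 353 = 706
  C–H: 8 × 402 = 3216
  Σ(broken) = 4111 kJ
Bonds formed (products):
  C–Br: 1 × 272 = 272
  C–C: 2 × 353 = 706
  C–H: 7 × 402 = 2814
  H–Br: 1 × 373 = 373
  Σ(formed) = 4165 kJ
ΔH = Σ(broken) − Σ(formed) = 4111 − 4165 = −54 kJ

ΔH ≈ −54 kJ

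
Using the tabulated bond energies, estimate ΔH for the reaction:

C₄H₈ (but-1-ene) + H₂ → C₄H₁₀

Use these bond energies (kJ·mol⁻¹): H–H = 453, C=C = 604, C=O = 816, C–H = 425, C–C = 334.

ΔH ≈ −127 kJ

Bonds broken (reactants):
  C–C: 2 × 334 = 668
  C–H: 8 × 425 = 3400
  C=C: 1 × 604 = 604
  H–H: 1 × 453 = 453
  Σ(broken) = 5125 kJ
Bonds formed (products):
  C–C: 3 × 334 = 1002
  C–H: 10 × 425 = 4250
  Σ(formed) = 5252 kJ
ΔH = Σ(broken) − Σ(formed) = 5125 − 5252 = −127 kJ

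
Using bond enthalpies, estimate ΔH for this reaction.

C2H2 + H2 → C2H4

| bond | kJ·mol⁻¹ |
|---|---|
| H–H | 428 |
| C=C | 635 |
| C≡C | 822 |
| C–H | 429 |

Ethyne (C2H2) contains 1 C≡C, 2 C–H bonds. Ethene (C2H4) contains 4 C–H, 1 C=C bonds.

Bonds broken (reactants):
  C≡C: 1 × 822 = 822
  C–H: 2 × 429 = 858
  H–H: 1 × 428 = 428
  Σ(broken) = 2108 kJ
Bonds formed (products):
  C–H: 4 × 429 = 1716
  C=C: 1 × 635 = 635
  Σ(formed) = 2351 kJ
ΔH = Σ(broken) − Σ(formed) = 2108 − 2351 = −243 kJ

ΔH ≈ −243 kJ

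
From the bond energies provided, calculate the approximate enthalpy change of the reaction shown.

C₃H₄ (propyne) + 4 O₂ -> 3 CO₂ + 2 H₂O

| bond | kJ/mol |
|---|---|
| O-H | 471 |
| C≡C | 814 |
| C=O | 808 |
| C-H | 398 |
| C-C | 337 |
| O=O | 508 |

Bonds broken (reactants):
  C≡C: 1 × 814 = 814
  C-C: 1 × 337 = 337
  C-H: 4 × 398 = 1592
  O=O: 4 × 508 = 2032
  Σ(broken) = 4775 kJ
Bonds formed (products):
  C=O: 6 × 808 = 4848
  O-H: 4 × 471 = 1884
  Σ(formed) = 6732 kJ
ΔH = Σ(broken) − Σ(formed) = 4775 − 6732 = −1957 kJ

ΔH ≈ −1957 kJ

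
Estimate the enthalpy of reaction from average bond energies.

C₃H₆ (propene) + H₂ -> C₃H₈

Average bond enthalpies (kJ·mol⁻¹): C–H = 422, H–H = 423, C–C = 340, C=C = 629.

Bonds broken (reactants):
  C–C: 1 × 340 = 340
  C–H: 6 × 422 = 2532
  C=C: 1 × 629 = 629
  H–H: 1 × 423 = 423
  Σ(broken) = 3924 kJ
Bonds formed (products):
  C–C: 2 × 340 = 680
  C–H: 8 × 422 = 3376
  Σ(formed) = 4056 kJ
ΔH = Σ(broken) − Σ(formed) = 3924 − 4056 = −132 kJ

ΔH ≈ −132 kJ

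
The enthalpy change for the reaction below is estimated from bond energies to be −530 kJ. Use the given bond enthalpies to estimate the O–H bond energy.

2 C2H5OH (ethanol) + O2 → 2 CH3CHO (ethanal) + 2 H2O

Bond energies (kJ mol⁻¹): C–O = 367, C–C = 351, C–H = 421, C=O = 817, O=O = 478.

Let D be the O–H bond energy.
Σ(broken) = 2×351 + 10×421 + 2×367 + 2×D + 1×478 = 6124 + 2D
Σ(formed) = 2×351 + 8×421 + 2×817 + 4×D = 5704 + 4D
ΔH = Σ(broken) − Σ(formed) = (6124 + 2D) − (5704 + 4D) = +420 − 2D
Setting this equal to −530 kJ gives 2D = 950, so D = 475 kJ/mol.

D(O–H) ≈ 475 kJ/mol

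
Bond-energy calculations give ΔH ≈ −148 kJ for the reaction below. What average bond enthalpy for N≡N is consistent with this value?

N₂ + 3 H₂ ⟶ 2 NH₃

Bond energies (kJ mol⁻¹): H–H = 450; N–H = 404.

Let D be the N≡N bond energy.
Σ(broken) = 3×450 + 1×D = 1350 + D
Σ(formed) = 6×404 = 2424
ΔH = Σ(broken) − Σ(formed) = (1350 + D) − (2424) = −1074 + D
Setting this equal to −148 kJ gives D = 926 kJ/mol.

D(N≡N) ≈ 926 kJ/mol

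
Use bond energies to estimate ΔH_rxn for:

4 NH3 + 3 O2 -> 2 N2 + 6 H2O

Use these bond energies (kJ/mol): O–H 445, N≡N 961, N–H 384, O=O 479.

ΔH ≈ −1217 kJ

Bonds broken (reactants):
  N–H: 12 × 384 = 4608
  O=O: 3 × 479 = 1437
  Σ(broken) = 6045 kJ
Bonds formed (products):
  N≡N: 2 × 961 = 1922
  O–H: 12 × 445 = 5340
  Σ(formed) = 7262 kJ
ΔH = Σ(broken) − Σ(formed) = 6045 − 7262 = −1217 kJ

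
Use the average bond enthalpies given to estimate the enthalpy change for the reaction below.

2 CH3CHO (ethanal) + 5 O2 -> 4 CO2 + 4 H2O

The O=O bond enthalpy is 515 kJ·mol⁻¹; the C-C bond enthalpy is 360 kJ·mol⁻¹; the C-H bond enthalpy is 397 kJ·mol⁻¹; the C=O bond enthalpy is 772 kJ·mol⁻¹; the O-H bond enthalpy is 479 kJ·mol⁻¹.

ΔH ≈ −1993 kJ

Bonds broken (reactants):
  C-C: 2 × 360 = 720
  C-H: 8 × 397 = 3176
  C=O: 2 × 772 = 1544
  O=O: 5 × 515 = 2575
  Σ(broken) = 8015 kJ
Bonds formed (products):
  C=O: 8 × 772 = 6176
  O-H: 8 × 479 = 3832
  Σ(formed) = 10008 kJ
ΔH = Σ(broken) − Σ(formed) = 8015 − 10008 = −1993 kJ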